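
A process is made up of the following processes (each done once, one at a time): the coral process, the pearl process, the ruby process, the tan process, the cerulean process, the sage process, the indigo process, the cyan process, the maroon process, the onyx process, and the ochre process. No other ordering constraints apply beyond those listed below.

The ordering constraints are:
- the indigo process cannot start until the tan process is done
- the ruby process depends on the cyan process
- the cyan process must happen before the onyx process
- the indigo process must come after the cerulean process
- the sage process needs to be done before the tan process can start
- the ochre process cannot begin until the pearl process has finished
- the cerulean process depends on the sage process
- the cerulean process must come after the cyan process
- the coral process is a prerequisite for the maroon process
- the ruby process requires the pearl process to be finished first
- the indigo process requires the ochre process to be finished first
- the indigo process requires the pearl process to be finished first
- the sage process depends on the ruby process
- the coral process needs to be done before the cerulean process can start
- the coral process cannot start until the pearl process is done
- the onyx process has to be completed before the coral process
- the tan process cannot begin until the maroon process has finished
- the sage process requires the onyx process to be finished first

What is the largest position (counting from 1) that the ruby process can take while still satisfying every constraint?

Following every chain forward from the ruby process, the processes that must come later are the tan process, the cerulean process, the sage process, the indigo process — 4 of them.
So at least 4 processes follow the ruby process, putting the ruby process no later than position 7. That position is achievable by scheduling everything else first.

7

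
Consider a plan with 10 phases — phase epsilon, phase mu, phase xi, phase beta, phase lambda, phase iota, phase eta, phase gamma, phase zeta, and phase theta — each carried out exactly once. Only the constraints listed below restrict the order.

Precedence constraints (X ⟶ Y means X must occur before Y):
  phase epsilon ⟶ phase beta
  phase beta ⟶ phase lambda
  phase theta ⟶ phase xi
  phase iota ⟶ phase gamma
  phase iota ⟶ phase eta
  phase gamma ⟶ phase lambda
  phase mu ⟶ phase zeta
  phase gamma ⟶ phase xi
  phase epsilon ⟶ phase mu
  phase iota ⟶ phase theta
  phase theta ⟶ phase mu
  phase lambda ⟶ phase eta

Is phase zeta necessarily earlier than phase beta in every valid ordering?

No

Phase zeta and phase beta are not related by any chain of constraints.
There exist valid orderings with phase beta before phase zeta, so phase zeta is not required to come first.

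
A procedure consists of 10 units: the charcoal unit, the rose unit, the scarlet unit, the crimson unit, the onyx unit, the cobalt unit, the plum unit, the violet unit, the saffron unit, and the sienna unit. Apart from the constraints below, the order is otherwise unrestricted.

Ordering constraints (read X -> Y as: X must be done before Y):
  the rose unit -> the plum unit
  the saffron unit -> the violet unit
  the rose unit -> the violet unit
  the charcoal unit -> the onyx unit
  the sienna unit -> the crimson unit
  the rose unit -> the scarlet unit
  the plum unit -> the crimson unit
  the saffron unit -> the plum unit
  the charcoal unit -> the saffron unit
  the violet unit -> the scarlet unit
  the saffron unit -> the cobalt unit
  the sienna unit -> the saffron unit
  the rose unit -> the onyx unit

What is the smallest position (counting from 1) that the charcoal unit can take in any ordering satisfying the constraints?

1

The charcoal unit has no prerequisites at all, so it can go in position 1.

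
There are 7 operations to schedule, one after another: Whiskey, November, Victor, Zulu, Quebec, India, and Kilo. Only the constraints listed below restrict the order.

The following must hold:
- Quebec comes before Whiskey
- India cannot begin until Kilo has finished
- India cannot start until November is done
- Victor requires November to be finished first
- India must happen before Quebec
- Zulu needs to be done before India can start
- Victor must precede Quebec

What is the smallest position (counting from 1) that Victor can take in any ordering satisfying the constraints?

Working backwards through the constraints from Victor, its only required predecessor is November.
With 1 mandatory predecessor, the earliest Victor can sit is position 1+1 = 2, and placing just that one first achieves it.

2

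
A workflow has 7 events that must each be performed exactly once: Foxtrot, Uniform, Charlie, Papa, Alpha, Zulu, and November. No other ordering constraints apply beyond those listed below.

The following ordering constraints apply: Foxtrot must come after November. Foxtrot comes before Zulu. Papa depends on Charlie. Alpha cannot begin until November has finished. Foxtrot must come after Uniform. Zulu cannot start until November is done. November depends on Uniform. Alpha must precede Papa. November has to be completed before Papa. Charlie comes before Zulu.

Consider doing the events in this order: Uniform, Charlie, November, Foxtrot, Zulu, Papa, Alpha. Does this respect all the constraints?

The sequence places Papa ahead of Alpha.
Since Alpha is required before Papa, the ordering is invalid.

No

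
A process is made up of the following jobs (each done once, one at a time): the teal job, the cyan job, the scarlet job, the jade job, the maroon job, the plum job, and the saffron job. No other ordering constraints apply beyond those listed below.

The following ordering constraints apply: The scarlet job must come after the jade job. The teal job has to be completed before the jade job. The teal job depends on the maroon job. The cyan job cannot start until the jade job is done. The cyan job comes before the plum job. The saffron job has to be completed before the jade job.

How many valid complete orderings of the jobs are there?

9

2 jobs have no prerequisites (the maroon job, the saffron job), so any of them could come first.
Systematically extending each partial ordering one job at a time and counting, there are 9 complete orderings.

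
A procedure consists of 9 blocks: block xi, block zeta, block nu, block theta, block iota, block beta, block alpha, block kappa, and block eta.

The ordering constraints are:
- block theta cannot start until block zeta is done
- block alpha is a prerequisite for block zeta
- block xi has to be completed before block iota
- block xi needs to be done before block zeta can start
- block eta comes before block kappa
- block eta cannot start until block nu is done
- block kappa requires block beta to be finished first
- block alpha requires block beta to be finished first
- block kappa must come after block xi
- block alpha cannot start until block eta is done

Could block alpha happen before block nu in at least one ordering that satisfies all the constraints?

There is a dependency chain block nu → block eta → block alpha, so block alpha always comes after block nu.
Hence block alpha can never be scheduled before block nu.

No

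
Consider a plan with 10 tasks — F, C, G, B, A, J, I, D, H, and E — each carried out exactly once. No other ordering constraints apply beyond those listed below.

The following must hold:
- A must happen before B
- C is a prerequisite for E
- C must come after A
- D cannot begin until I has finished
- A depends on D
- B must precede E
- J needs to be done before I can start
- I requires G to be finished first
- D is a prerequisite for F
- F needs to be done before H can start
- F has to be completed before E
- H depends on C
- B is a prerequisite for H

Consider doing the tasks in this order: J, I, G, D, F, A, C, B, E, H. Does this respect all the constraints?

In the proposed order, I appears before G.
But one of the constraints requires G before I, so this ordering violates it.

No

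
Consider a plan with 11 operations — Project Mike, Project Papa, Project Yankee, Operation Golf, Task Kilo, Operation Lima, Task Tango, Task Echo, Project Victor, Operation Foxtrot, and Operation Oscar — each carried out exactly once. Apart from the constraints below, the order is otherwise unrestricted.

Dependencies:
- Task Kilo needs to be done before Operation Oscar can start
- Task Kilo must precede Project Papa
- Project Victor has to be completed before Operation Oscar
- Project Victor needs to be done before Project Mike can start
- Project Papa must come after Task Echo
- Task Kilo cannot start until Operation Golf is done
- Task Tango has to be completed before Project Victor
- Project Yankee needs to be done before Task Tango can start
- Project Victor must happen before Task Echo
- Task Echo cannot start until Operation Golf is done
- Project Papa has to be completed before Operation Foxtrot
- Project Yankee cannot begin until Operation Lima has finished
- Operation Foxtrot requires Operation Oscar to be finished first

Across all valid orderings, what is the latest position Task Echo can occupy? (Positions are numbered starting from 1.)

The operations that are forced after Task Echo, directly or by a chain of constraints, are Project Papa, Operation Foxtrot. That's 2 operations.
With 2 mandatory successors out of 11 operations total, the latest slot for Task Echo is 11−2 = 9, and it's reachable by doing all non-successors before Task Echo.

9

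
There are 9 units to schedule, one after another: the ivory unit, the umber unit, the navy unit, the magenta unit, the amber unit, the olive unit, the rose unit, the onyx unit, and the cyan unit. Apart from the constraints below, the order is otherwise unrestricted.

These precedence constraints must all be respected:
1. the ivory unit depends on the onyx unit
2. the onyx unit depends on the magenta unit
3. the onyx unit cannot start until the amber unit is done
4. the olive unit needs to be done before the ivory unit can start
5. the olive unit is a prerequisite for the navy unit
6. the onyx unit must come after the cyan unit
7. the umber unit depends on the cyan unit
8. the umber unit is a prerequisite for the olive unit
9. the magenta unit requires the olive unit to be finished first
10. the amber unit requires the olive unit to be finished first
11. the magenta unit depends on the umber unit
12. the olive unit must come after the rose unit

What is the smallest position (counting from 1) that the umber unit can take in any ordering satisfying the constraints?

The only unit forced before the umber unit (directly or transitively) is the cyan unit.
With 1 mandatory predecessor, the earliest the umber unit can sit is position 1+1 = 2, and placing just that one first achieves it.

2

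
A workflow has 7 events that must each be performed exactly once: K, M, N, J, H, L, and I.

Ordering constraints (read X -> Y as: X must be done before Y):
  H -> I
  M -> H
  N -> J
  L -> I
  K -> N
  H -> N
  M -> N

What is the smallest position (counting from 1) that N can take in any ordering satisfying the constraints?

4

Every event that must precede N has to come before it. Tracing all chains that end at N, those events are: K, M, H — 3 in total.
With 3 mandatory predecessors, the earliest N can sit is position 3+1 = 4, and placing just those 3 first achieves it.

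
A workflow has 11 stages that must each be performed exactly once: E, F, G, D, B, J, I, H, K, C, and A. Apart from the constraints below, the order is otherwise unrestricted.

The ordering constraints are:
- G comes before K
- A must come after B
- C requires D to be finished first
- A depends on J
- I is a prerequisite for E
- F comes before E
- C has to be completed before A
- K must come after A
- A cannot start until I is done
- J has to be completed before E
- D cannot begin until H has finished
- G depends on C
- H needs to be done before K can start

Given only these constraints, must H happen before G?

Yes

Following the dependencies: H → D → C → G.
Hence H necessarily comes before G.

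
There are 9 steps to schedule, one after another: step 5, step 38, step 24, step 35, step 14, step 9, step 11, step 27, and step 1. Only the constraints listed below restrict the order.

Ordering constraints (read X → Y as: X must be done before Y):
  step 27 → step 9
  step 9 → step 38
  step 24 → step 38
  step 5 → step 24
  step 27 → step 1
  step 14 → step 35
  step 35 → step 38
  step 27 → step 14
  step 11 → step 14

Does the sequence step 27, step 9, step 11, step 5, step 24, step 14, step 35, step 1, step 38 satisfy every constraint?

Checking each listed constraint against this order: for instance, step 27 is in position 1 and step 1 in position 8, so that constraint holds — and the remaining constraints check out the same way.

Yes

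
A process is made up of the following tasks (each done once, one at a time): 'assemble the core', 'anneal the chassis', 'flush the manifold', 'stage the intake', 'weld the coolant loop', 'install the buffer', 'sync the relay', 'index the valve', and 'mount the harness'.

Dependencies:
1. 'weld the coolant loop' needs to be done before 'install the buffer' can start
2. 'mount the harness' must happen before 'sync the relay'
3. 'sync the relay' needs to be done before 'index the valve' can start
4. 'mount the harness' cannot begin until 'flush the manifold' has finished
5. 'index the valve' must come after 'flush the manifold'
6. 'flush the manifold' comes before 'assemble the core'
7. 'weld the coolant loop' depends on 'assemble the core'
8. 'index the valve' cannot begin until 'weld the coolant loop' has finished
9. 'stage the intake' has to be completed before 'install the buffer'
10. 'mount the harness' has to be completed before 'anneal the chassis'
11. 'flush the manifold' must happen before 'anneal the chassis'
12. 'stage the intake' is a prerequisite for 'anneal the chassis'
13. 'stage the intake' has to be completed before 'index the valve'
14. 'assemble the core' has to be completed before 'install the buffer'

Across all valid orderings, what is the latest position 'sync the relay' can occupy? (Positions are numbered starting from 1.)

8

Following the constraints forward from 'sync the relay', its only required successor is 'index the valve'.
So at least 1 task follows 'sync the relay', putting 'sync the relay' no later than position 8. That position is achievable by scheduling everything else first.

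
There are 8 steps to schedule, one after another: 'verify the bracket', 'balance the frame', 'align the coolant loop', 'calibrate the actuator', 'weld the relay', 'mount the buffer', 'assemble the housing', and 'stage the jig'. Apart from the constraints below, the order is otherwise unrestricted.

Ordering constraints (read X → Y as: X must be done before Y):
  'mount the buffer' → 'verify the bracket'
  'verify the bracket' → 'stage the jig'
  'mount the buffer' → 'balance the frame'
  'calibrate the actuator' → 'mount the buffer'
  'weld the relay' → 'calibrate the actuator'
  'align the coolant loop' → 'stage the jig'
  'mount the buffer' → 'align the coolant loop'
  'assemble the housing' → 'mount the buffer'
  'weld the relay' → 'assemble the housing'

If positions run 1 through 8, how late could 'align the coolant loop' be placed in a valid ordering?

The only step forced after 'align the coolant loop' (directly or by a chain) is 'stage the jig'.
With 1 mandatory successor out of 8 steps total, the latest slot for 'align the coolant loop' is 8−1 = 7, and it's reachable by doing all non-successors before 'align the coolant loop'.

7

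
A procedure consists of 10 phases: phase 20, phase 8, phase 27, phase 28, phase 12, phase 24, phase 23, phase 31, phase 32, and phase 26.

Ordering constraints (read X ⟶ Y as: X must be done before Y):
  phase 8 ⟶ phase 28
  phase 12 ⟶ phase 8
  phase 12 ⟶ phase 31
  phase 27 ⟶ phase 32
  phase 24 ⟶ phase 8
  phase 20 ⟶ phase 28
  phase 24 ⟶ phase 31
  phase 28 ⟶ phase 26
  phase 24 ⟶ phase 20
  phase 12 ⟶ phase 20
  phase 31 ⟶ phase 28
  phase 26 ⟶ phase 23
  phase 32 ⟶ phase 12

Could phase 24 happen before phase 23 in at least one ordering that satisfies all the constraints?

Yes

Every valid ordering already has phase 24 before phase 23 (the constraints require it), so in particular at least one does.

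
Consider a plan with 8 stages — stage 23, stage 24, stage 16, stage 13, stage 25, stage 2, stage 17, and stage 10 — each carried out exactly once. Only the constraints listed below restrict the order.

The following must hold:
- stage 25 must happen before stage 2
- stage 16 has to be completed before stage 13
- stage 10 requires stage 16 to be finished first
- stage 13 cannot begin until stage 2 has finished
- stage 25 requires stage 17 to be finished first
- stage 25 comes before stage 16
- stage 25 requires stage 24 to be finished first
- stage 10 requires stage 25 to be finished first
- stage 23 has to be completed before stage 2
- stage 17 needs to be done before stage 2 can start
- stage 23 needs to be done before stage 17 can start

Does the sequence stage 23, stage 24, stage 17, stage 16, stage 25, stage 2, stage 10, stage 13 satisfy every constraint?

No

In the proposed order, stage 16 appears before stage 25.
That contradicts the constraint that stage 25 must precede stage 16.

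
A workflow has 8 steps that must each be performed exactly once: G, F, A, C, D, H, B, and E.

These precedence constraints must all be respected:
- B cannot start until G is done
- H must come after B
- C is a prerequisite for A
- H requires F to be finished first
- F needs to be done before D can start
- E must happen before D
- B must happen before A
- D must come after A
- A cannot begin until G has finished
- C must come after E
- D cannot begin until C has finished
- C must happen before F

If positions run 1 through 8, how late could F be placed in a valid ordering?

6

The steps that are forced after F, directly or by a chain of constraints, are D, H. That's 2 steps.
With 2 mandatory successors out of 8 steps total, the latest slot for F is 8−2 = 6, and it's reachable by doing all non-successors before F.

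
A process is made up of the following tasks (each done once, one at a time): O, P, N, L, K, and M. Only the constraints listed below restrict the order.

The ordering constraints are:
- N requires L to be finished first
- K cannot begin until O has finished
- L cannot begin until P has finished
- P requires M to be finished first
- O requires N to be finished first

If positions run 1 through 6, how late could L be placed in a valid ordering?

The tasks that are forced after L, directly or by a chain of constraints, are O, N, K. That's 3 tasks.
With 3 mandatory successors out of 6 tasks total, the latest slot for L is 6−3 = 3, and it's reachable by doing all non-successors before L.

3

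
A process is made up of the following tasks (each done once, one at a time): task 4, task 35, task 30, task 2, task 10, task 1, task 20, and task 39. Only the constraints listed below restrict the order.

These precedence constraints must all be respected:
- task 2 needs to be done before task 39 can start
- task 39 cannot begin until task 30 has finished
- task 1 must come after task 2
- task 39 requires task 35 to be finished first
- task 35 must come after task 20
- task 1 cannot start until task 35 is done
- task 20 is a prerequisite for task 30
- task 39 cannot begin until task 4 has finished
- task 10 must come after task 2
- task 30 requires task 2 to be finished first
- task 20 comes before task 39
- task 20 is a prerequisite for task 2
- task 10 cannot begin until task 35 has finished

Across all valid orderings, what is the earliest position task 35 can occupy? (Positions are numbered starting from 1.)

The only task forced before task 35 (directly or transitively) is task 20.
With 1 mandatory predecessor, the earliest task 35 can sit is position 1+1 = 2, and placing just that one first achieves it.

2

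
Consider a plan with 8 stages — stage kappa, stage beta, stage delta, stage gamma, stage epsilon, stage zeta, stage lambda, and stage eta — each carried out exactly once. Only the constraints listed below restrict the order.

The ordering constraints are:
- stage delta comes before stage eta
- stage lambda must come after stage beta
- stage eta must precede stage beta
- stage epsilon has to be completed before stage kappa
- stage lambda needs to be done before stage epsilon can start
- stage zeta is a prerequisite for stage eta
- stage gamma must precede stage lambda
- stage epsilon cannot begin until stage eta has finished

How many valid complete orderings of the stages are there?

10

3 stages have no prerequisites (stage delta, stage gamma, stage zeta), so any of them could come first.
Systematically extending each partial ordering one stage at a time and counting, there are 10 complete orderings.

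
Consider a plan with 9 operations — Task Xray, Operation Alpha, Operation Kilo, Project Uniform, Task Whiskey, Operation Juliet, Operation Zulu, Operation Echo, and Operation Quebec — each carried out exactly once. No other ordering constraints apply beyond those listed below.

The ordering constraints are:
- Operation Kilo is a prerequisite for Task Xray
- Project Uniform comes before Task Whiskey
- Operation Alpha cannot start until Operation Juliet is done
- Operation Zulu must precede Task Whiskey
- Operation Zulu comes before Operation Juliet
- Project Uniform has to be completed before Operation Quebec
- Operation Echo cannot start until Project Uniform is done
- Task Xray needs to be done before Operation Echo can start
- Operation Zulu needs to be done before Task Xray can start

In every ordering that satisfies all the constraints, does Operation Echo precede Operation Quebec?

Nothing in the constraints links Operation Echo and Operation Quebec; they are unordered relative to each other.
So Operation Echo can come before Operation Quebec or after — it is not forced.

No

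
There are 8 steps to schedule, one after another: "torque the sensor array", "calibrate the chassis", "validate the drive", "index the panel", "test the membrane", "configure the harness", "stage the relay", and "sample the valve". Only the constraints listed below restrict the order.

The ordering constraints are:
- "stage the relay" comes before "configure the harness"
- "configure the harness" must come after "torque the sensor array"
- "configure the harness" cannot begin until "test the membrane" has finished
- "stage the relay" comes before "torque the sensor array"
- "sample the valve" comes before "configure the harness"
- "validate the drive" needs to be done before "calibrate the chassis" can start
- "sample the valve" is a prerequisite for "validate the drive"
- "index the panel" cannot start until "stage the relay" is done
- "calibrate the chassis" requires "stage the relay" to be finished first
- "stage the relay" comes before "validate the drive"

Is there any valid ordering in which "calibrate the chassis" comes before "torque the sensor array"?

Yes

No chain of constraints runs from "torque the sensor array" to "calibrate the chassis", so "torque the sensor array" is not required to come first.
So a valid ordering placing "calibrate the chassis" earlier than "torque the sensor array" exists.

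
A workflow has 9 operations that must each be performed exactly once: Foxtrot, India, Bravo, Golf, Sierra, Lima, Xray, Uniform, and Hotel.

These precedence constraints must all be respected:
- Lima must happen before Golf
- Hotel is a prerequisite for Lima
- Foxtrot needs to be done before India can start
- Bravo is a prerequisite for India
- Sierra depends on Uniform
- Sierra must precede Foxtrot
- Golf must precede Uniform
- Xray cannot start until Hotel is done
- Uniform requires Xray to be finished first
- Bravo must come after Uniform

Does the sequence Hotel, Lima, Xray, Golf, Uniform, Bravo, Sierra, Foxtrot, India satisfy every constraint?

Every stated constraint is respected: Bravo sits at position 6, ahead of India at position 9, and each of the other listed pairs likewise has the predecessor earlier in the sequence.

Yes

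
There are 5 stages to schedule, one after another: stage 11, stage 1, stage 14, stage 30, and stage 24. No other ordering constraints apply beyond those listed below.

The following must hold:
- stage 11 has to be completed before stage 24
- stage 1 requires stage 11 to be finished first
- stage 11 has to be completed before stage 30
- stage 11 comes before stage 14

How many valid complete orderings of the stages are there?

Stage 11 is the only stage with nothing required before it, so every ordering starts there.
Systematically extending each partial ordering one stage at a time and counting, there are 24 complete orderings.

24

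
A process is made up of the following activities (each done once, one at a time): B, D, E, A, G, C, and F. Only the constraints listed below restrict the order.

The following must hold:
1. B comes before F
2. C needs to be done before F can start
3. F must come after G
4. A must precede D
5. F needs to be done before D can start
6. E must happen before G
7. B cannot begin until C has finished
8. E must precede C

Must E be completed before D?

Yes

There is a constraint chain E → G → F → D.
Hence E necessarily comes before D.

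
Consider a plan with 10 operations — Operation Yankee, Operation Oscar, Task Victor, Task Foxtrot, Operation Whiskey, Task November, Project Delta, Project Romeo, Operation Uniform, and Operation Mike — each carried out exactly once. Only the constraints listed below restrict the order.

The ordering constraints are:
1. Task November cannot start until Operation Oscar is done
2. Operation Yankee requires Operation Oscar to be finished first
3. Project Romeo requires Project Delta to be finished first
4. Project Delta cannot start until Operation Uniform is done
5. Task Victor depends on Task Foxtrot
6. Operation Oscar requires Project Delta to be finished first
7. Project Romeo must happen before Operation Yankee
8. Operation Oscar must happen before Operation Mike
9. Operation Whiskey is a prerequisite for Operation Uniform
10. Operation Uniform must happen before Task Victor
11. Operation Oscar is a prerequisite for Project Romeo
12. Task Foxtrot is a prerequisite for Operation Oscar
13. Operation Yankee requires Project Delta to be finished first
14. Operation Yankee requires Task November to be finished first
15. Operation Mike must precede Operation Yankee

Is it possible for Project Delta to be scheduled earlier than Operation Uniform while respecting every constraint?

Following Operation Uniform → Project Delta, Operation Uniform must precede Project Delta in every valid ordering.
So no valid ordering can have Project Delta before Operation Uniform.

No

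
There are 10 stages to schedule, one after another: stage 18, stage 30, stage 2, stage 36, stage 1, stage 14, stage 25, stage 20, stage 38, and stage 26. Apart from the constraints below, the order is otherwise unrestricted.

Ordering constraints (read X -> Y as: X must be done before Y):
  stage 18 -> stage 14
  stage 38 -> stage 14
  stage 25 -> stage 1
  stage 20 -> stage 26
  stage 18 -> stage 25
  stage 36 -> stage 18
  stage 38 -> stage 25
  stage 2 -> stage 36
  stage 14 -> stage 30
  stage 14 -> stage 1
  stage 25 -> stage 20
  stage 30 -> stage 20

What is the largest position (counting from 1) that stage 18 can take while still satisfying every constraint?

Following every chain forward from stage 18, the stages that must come later are stage 30, stage 1, stage 14, stage 25, stage 20, stage 26 — 6 of them.
So at least 6 stages follow stage 18, putting stage 18 no later than position 4. That position is achievable by scheduling everything else first.

4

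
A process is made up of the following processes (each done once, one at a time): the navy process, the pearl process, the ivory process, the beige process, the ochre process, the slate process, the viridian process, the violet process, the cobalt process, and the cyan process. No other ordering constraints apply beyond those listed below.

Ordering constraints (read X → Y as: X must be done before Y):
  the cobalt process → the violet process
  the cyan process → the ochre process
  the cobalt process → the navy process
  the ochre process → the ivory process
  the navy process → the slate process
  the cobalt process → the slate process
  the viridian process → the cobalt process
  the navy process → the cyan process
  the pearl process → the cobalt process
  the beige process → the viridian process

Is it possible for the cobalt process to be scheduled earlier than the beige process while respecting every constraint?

The constraints give a chain the beige process → the viridian process → the cobalt process, which forces the beige process before the cobalt process.
Hence the cobalt process can never be scheduled before the beige process.

No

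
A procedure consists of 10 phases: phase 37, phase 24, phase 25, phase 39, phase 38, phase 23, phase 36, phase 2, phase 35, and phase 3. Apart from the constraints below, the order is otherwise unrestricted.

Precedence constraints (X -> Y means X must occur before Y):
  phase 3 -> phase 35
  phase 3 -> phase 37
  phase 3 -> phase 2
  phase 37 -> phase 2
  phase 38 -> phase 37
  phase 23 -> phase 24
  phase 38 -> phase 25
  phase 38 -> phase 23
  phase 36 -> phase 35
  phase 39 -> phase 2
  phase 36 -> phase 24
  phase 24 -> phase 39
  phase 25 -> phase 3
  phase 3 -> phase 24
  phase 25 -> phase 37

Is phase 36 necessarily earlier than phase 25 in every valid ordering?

Nothing in the constraints links phase 36 and phase 25; they are unordered relative to each other.
A valid ordering placing phase 25 before phase 36 exists, so the answer is no.

No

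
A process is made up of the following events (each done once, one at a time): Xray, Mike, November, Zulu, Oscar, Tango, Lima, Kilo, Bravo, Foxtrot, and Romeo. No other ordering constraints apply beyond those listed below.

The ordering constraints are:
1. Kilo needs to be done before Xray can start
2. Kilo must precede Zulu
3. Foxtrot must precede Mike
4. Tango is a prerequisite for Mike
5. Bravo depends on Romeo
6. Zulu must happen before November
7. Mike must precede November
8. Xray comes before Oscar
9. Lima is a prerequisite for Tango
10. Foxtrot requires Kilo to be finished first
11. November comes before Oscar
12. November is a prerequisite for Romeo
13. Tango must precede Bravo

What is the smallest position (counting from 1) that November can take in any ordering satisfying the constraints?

7

Working backwards through the constraints from November, its full set of required predecessors is Mike, Zulu, Tango, Lima, Kilo, Foxtrot — 6 of them.
With 6 mandatory predecessors, the earliest November can sit is position 6+1 = 7, and placing just those 6 first achieves it.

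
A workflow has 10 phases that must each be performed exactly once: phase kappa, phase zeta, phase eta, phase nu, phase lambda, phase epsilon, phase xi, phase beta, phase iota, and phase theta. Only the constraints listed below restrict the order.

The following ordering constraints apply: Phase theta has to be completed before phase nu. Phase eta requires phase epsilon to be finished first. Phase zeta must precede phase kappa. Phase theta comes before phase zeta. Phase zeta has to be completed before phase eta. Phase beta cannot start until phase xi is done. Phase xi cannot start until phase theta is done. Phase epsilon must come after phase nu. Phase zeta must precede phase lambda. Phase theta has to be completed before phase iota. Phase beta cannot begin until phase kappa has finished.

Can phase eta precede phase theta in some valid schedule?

No

Following phase theta → phase zeta → phase eta, phase theta must precede phase eta in every valid ordering.
So no valid ordering can have phase eta before phase theta.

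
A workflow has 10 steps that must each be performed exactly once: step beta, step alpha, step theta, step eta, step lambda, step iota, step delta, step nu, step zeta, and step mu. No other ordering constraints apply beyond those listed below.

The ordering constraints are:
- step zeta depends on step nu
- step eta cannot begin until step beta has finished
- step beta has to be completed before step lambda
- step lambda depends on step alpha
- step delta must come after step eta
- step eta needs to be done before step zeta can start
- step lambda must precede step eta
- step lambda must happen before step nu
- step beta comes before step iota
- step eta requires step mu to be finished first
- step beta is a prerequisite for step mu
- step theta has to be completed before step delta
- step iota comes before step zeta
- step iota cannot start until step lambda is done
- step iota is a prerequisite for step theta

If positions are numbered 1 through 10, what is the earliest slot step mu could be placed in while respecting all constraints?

Working backwards through the constraints from step mu, its only required predecessor is step beta.
So at minimum 1 step comes before step mu, putting step mu no earlier than position 2. That position is achievable by scheduling exactly that predecessor first.

2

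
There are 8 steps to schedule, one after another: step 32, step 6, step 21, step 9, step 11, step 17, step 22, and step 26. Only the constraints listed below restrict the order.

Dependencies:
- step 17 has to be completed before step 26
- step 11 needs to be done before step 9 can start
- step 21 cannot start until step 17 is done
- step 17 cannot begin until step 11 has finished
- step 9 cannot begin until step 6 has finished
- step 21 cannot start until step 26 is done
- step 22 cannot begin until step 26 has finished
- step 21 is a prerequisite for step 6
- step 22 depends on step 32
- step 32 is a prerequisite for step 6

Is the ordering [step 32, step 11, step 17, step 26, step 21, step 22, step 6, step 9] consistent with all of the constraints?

Yes

Going through the constraints one by one, each required predecessor appears earlier in the sequence than its dependent — e.g. step 32 (position 1) is before step 6 (position 7), as required.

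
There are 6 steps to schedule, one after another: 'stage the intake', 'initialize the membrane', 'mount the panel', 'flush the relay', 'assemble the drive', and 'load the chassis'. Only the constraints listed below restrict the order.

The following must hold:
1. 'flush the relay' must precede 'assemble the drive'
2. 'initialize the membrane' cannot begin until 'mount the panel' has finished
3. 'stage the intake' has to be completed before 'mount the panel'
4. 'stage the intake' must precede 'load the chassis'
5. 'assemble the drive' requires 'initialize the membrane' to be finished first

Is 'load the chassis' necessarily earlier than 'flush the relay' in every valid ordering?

No

No chain of constraints connects 'load the chassis' to 'flush the relay' in either direction.
A valid ordering placing 'flush the relay' before 'load the chassis' exists, so the answer is no.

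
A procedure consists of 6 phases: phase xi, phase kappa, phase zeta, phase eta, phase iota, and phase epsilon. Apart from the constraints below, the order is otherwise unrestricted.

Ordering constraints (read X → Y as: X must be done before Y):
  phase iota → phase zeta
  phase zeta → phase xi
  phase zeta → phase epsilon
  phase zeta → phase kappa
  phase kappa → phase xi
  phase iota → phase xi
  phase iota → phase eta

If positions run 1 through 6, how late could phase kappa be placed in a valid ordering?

Following the constraints forward from phase kappa, its only required successor is phase xi.
So at least 1 phase follows phase kappa, putting phase kappa no later than position 5. That position is achievable by scheduling everything else first.

5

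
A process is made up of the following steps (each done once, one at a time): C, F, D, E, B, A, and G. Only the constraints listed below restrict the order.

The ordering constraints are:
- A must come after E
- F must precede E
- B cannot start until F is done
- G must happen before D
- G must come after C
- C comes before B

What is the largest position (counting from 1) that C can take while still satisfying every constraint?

Following every chain forward from C, the steps that must come later are D, B, G — 3 of them.
So at least 3 steps follow C, putting C no later than position 4. That position is achievable by scheduling everything else first.

4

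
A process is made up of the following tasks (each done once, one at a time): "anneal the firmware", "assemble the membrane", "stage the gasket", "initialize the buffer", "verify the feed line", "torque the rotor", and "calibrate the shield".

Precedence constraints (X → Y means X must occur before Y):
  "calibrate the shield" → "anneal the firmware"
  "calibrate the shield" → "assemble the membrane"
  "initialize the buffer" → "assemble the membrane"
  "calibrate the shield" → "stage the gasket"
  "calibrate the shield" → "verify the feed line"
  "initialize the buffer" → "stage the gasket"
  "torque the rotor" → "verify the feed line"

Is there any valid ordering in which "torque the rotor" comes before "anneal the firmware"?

Nothing in the constraints forces "anneal the firmware" before "torque the rotor" — there is no chain from "anneal the firmware" to "torque the rotor".
That means at least one valid schedule has "torque the rotor" before "anneal the firmware".

Yes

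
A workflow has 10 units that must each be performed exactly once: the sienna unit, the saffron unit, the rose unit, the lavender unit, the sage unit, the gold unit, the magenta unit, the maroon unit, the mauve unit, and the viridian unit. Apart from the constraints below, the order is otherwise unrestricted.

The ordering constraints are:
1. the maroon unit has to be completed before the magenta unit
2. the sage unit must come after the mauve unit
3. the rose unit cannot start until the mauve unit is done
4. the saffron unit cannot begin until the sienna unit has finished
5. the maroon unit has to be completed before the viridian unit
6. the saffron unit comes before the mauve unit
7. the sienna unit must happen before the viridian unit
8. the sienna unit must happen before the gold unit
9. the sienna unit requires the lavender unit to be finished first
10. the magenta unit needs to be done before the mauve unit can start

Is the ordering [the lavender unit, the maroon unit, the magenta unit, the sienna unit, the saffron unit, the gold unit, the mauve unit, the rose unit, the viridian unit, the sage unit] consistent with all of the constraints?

Yes

Going through the constraints one by one, each required predecessor appears earlier in the sequence than its dependent — e.g. the maroon unit (position 2) is before the viridian unit (position 9), as required.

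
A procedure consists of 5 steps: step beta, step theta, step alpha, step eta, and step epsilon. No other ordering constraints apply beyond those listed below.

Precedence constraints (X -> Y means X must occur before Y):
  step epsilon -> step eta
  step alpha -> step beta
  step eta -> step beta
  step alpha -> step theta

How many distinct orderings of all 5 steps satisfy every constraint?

2 steps have no prerequisites (step alpha, step epsilon), so any of them could come first.
Counting all ways to extend the partial order to a total order gives 9.

9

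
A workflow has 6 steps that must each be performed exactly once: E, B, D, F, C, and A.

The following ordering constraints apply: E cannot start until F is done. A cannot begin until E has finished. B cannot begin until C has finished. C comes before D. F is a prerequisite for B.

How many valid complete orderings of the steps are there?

2 steps have no prerequisites (F, C), so any of them could come first.
Enumerating by repeatedly choosing an available step (one whose prerequisites are all placed) gives 35 distinct complete orderings.

35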